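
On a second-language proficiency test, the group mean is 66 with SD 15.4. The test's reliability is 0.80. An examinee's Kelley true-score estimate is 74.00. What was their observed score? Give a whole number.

T̂ = ρX + (1 − ρ)μ  ⇒  X = (T̂ − (1 − ρ)μ) / ρ
X = (74.00 − 0.20 × 66) / 0.80 = (74.00 − 13.20) / 0.80 = 60.80 / 0.80 = 76.00

76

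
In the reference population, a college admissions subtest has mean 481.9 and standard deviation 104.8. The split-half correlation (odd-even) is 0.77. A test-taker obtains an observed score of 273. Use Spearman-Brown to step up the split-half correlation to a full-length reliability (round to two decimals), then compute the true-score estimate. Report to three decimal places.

300.157

Spearman-Brown: ρ = 2r/(1 + r) = 2(0.77)/(1 + 0.77) = 1.540/1.77 = 0.8701 → 0.87
Weight the observed score by reliability and the mean by (1 − reliability): T̂ = 0.87·273 + 0.13·481.9 = 237.51 + 62.647 = 300.1570.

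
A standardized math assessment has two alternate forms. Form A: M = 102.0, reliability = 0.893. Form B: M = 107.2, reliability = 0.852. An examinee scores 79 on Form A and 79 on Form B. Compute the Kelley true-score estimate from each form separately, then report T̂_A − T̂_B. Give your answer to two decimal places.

-1.71

T̂_A = 0.893(79) + 0.107(102.0) = 81.4610
T̂_B = 0.852(79) + 0.148(107.2) = 83.1736
T̂_A − T̂_B = -1.7126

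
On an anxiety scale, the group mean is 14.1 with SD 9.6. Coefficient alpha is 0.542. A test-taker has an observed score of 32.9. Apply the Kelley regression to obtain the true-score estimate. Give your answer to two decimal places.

T̂ = ρX + (1 − ρ)μ
  = 0.542 × 32.9 + 0.458 × 14.1
  = 17.8318 + 6.4578
  = 24.290
  ≈ 24.29

24.29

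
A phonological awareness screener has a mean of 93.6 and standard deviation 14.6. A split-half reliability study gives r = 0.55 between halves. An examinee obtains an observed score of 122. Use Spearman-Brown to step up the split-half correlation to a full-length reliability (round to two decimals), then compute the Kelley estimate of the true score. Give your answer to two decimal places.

Spearman-Brown: ρ = 2r/(1 + r) = 2(0.55)/(1 + 0.55) = 1.100/1.55 = 0.7097 → 0.71
Regress the observed score toward the mean by the unreliability: T̂ = 0.71·122 + 0.29·93.6 = 86.62 + 27.144 = 113.764.

113.76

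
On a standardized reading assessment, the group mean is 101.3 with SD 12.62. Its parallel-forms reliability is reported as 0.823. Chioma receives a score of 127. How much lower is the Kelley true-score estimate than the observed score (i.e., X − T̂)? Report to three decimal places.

T̂ = 0.823(127) + 0.177(101.3) = 104.521 + 17.9301 = 122.45110 → 122.4511
X − T̂ = 127 − 122.4511 = 4.5489 → 4.549

4.549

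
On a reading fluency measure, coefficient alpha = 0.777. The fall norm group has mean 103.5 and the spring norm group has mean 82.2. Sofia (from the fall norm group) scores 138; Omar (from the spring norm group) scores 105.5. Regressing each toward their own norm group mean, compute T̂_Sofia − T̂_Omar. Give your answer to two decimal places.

T̂_Sofia = 0.777(138) + 0.223(103.5) = 130.3065
T̂_Omar = 0.777(105.5) + 0.223(82.2) = 100.3041
Difference = 130.3065 − 100.3041 = 30.0024

30.00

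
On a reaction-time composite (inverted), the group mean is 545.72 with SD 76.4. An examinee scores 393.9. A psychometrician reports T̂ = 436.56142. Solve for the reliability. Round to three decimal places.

T̂ = ρX + (1 − ρ)μ  ⇒  T̂ − μ = ρ(X − μ)
ρ = (T̂ − μ)/(X − μ) = (436.56142 − 545.72) / (393.9 − 545.72) = -109.15858 / -151.82 = 0.71900

0.719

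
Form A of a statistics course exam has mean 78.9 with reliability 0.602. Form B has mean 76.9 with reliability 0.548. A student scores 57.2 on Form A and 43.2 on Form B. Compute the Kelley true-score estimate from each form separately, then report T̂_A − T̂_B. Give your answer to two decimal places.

7.40

T̂_A = 0.602(57.2) + 0.398(78.9) = 65.8366
T̂_B = 0.548(43.2) + 0.452(76.9) = 58.4324
T̂_A − T̂_B = 7.4042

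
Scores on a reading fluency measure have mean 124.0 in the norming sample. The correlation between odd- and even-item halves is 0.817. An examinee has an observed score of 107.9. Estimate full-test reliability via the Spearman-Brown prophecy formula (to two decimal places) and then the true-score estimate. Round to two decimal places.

Spearman-Brown: ρ = 2r/(1 + r) = 2(0.817)/(1 + 0.817) = 1.6340/1.817 = 0.8993 → 0.90
T̂ = 0.90(107.9) + 0.10(124.0) = 97.110 + 12.400 = 109.510 → 109.51

109.51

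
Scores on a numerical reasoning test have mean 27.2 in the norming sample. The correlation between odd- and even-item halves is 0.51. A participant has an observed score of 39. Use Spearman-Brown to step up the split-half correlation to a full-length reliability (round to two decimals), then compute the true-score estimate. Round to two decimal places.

Spearman-Brown: ρ = 2r/(1 + r) = 2(0.51)/(1 + 0.51) = 1.020/1.51 = 0.6755 → 0.68
Weight the observed score by reliability and the mean by (1 − reliability): T̂ = 0.68·39 + 0.32·27.2 = 26.52 + 8.704 = 35.224.

35.22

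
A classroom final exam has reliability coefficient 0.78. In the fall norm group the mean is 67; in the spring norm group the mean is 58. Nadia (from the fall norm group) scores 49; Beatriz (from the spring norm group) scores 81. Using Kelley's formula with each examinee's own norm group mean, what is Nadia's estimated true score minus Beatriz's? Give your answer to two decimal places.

T̂_Nadia = 0.78(49) + 0.22(67) = 52.9600
T̂_Beatriz = 0.78(81) + 0.22(58) = 75.9400
Difference = 52.9600 − 75.9400 = -22.9800

-22.98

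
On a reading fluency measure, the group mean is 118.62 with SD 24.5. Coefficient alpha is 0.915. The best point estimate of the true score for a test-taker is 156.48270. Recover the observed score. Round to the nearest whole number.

160

T̂ = ρX + (1 − ρ)μ  ⇒  X = (T̂ − (1 − ρ)μ) / ρ
X = (156.48270 − 0.085 × 118.62) / 0.915 = (156.48270 − 10.08270) / 0.915 = 146.40000 / 0.915 = 160.00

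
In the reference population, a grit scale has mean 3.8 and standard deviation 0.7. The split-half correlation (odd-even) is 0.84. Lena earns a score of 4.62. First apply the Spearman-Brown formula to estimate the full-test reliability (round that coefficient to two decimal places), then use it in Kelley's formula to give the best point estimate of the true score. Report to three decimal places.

4.546

Spearman-Brown: ρ = 2r/(1 + r) = 2(0.84)/(1 + 0.84) = 1.680/1.84 = 0.9130 → 0.91
T̂ = ρX + (1 − ρ)μ
  = 0.91 × 4.62 + 0.09 × 3.8
  = 4.2042 + 0.342
  = 4.5462
  ≈ 4.546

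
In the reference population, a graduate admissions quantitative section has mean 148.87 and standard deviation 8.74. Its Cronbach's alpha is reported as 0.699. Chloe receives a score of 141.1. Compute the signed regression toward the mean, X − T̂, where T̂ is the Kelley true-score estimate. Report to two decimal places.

Kelley's formula gives T̂ = 0.699·141.1 + 0.301·148.87 = 98.6289 + 44.80987 = 143.4388.
X − T̂ = 141.1 − 143.439 = -2.339 → -2.34

-2.34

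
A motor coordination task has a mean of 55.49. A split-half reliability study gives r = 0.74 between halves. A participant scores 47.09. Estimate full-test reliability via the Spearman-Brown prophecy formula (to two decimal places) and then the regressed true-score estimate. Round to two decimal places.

Spearman-Brown: ρ = 2r/(1 + r) = 2(0.74)/(1 + 0.74) = 1.480/1.74 = 0.8506 → 0.85
T̂ = 0.85(47.09) + 0.15(55.49) = 40.0265 + 8.3235 = 48.350 → 48.35

48.35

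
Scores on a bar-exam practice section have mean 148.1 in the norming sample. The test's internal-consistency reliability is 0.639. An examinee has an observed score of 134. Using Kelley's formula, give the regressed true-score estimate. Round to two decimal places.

T̂ = ρX + (1 − ρ)μ
  = 0.639 × 134 + 0.361 × 148.1
  = 85.626 + 53.4641
  = 139.090
  ≈ 139.09

139.09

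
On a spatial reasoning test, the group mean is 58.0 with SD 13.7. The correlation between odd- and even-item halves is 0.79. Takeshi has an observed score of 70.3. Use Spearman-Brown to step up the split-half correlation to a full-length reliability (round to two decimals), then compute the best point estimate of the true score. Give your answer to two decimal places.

Spearman-Brown: ρ = 2r/(1 + r) = 2(0.79)/(1 + 0.79) = 1.580/1.79 = 0.8827 → 0.88
T̂ = ρX + (1 − ρ)μ
  = 0.88 × 70.3 + 0.12 × 58.0
  = 61.864 + 6.960
  = 68.824
  ≈ 68.82

68.82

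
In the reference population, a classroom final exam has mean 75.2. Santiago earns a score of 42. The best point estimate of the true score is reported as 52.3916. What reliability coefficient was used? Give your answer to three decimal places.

T̂ = ρX + (1 − ρ)μ  ⇒  T̂ − μ = ρ(X − μ)
ρ = (T̂ − μ)/(X − μ) = (52.3916 − 75.2) / (42 − 75.2) = -22.8084 / -33.2 = 0.68700

0.687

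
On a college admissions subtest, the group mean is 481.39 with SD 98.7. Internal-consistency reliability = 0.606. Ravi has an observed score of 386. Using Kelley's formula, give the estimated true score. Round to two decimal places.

423.58

Regress the observed score toward the mean by the unreliability: T̂ = 0.606·386 + 0.394·481.39 = 233.916 + 189.66766 = 423.584.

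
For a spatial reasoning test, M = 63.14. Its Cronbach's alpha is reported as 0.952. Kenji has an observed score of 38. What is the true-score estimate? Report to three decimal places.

Weight the observed score by reliability and the mean by (1 − reliability): T̂ = 0.952·38 + 0.048·63.14 = 36.176 + 3.03072 = 39.2067.

39.207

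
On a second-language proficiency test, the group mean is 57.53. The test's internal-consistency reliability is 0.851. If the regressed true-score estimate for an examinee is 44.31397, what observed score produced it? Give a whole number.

T̂ = ρX + (1 − ρ)μ  ⇒  X = (T̂ − (1 − ρ)μ) / ρ
X = (44.31397 − 0.149 × 57.53) / 0.851 = (44.31397 − 8.57197) / 0.851 = 35.74200 / 0.851 = 42.00

42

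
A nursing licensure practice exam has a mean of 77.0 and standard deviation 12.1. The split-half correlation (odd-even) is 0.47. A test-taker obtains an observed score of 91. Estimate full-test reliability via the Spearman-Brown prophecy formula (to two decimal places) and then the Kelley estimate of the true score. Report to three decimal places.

Spearman-Brown: ρ = 2r/(1 + r) = 2(0.47)/(1 + 0.47) = 0.940/1.47 = 0.6395 → 0.64
T̂ = ρX + (1 − ρ)μ
  = 0.64 × 91 + 0.36 × 77.0
  = 58.24 + 27.720
  = 85.9600
  ≈ 85.960

85.960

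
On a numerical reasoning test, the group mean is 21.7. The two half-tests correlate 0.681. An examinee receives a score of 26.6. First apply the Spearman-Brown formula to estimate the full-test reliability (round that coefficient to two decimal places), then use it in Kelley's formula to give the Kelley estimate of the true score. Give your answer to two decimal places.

25.67

Spearman-Brown: ρ = 2r/(1 + r) = 2(0.681)/(1 + 0.681) = 1.3620/1.681 = 0.8102 → 0.81
T̂ = 0.81(26.6) + 0.19(21.7) = 21.546 + 4.123 = 25.669 → 25.67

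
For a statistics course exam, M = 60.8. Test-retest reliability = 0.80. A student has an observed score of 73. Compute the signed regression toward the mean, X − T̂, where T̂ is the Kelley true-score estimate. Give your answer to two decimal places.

T̂ = 0.80(73) + 0.20(60.8) = 58.40 + 12.160 = 70.5600 → 70.560
X − T̂ = 73 − 70.560 = 2.440 → 2.44

2.44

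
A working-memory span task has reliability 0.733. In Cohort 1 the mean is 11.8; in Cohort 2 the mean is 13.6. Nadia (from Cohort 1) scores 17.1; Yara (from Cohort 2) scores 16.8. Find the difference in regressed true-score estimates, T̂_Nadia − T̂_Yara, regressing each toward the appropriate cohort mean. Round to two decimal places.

-0.26

T̂_Nadia = 0.733(17.1) + 0.267(11.8) = 15.6849
T̂_Yara = 0.733(16.8) + 0.267(13.6) = 15.9456
Difference = 15.6849 − 15.9456 = -0.2607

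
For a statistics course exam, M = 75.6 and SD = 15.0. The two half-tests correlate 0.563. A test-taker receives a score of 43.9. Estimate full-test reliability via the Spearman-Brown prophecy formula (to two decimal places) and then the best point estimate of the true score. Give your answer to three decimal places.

52.776

Spearman-Brown: ρ = 2r/(1 + r) = 2(0.563)/(1 + 0.563) = 1.1260/1.563 = 0.7204 → 0.72
T̂ = 0.72(43.9) + 0.28(75.6) = 31.608 + 21.168 = 52.7760 → 52.776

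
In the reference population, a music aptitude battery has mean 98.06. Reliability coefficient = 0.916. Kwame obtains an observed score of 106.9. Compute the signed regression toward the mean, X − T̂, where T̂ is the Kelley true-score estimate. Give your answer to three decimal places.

0.743

T̂ = ρX + (1 − ρ)μ
  = 0.916 × 106.9 + 0.084 × 98.06
  = 97.9204 + 8.23704
  = 106.15744
  ≈ 106.1574
X − T̂ = 106.9 − 106.1574 = 0.7426 → 0.743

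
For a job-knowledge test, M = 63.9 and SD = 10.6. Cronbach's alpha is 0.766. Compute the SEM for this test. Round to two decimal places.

SEM = SD · √(1 − ρ) = 10.6 × √0.234 = 10.6 × 0.4837 = 5.128

5.13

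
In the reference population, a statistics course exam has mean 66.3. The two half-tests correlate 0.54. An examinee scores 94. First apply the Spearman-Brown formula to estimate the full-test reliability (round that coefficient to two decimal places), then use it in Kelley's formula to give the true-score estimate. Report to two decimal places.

85.69

Spearman-Brown: ρ = 2r/(1 + r) = 2(0.54)/(1 + 0.54) = 1.080/1.54 = 0.7013 → 0.70
T̂ = ρX + (1 − ρ)μ
  = 0.70 × 94 + 0.30 × 66.3
  = 65.80 + 19.890
  = 85.690
  ≈ 85.69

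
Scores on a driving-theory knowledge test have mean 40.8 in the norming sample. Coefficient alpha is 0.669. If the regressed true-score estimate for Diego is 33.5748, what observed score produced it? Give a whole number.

T̂ = ρX + (1 − ρ)μ  ⇒  X = (T̂ − (1 − ρ)μ) / ρ
X = (33.5748 − 0.331 × 40.8) / 0.669 = (33.5748 − 13.5048) / 0.669 = 20.0700 / 0.669 = 30.00

30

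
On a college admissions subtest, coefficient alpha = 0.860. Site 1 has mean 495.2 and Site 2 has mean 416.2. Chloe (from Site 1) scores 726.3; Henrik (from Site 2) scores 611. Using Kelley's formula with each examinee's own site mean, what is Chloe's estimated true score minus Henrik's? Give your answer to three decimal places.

T̂_Chloe = 0.860(726.3) + 0.140(495.2) = 693.94600
T̂_Henrik = 0.860(611) + 0.140(416.2) = 583.72800
Difference = 693.94600 − 583.72800 = 110.21800

110.218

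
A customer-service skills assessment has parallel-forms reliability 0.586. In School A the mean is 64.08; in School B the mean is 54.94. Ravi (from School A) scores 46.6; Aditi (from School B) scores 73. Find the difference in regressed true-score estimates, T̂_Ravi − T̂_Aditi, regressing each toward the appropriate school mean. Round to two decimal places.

T̂_Ravi = 0.586(46.6) + 0.414(64.08) = 53.8367
T̂_Aditi = 0.586(73) + 0.414(54.94) = 65.5232
Difference = 53.8367 − 65.5232 = -11.6864

-11.69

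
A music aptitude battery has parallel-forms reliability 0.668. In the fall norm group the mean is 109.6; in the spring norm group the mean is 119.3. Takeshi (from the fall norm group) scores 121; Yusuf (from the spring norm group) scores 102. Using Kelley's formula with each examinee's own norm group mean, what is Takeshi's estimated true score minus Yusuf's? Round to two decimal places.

T̂_Takeshi = 0.668(121) + 0.332(109.6) = 117.2152
T̂_Yusuf = 0.668(102) + 0.332(119.3) = 107.7436
Difference = 117.2152 − 107.7436 = 9.4716

9.47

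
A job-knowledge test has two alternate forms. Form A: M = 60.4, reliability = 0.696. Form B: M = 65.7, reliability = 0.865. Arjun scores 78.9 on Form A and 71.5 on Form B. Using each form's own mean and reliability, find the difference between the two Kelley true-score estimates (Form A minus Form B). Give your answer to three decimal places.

T̂_A = 0.696(78.9) + 0.304(60.4) = 73.27600
T̂_B = 0.865(71.5) + 0.135(65.7) = 70.71700
T̂_A − T̂_B = 2.55900

2.559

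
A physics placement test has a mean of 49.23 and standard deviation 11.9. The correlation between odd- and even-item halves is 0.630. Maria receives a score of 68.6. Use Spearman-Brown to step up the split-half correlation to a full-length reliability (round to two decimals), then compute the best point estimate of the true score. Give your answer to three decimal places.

Spearman-Brown: ρ = 2r/(1 + r) = 2(0.630)/(1 + 0.630) = 1.2600/1.630 = 0.7730 → 0.77
T̂ = 0.77(68.6) + 0.23(49.23) = 52.822 + 11.3229 = 64.1449 → 64.145

64.145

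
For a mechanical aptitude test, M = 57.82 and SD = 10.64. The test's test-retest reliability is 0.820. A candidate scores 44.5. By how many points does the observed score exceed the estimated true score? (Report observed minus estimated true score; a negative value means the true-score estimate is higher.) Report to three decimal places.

Kelley's formula gives T̂ = 0.820·44.5 + 0.180·57.82 = 36.4900 + 10.40760 = 46.89760.
X − T̂ = 44.5 − 46.8976 = -2.3976 → -2.398

-2.398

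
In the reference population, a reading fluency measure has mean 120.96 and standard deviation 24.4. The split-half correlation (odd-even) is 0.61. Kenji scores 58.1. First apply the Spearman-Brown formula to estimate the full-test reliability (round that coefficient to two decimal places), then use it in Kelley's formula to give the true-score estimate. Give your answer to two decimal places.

Spearman-Brown: ρ = 2r/(1 + r) = 2(0.61)/(1 + 0.61) = 1.220/1.61 = 0.7578 → 0.76
T̂ = 0.76(58.1) + 0.24(120.96) = 44.156 + 29.0304 = 73.186 → 73.19

73.19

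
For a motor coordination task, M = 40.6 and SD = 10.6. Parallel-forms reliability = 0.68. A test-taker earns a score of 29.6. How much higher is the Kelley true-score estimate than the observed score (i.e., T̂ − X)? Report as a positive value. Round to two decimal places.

T̂ = ρX + (1 − ρ)μ
  = 0.68 × 29.6 + 0.32 × 40.6
  = 20.128 + 12.992
  = 33.1200
  ≈ 33.120
T̂ − X = 33.120 − 29.6 = 3.520 → 3.52

3.52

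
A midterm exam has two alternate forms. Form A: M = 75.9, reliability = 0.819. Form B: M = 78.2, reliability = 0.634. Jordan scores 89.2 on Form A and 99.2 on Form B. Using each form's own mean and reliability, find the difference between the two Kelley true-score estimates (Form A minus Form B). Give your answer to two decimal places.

-4.72

T̂_A = 0.819(89.2) + 0.181(75.9) = 86.7927
T̂_B = 0.634(99.2) + 0.366(78.2) = 91.5140
T̂_A − T̂_B = -4.7213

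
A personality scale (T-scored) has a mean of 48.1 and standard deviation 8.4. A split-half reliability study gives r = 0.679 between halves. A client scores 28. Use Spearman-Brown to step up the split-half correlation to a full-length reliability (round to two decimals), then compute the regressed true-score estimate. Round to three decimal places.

Spearman-Brown: ρ = 2r/(1 + r) = 2(0.679)/(1 + 0.679) = 1.3580/1.679 = 0.8088 → 0.81
T̂ = ρX + (1 − ρ)μ
  = 0.81 × 28 + 0.19 × 48.1
  = 22.68 + 9.139
  = 31.8190
  ≈ 31.819

31.819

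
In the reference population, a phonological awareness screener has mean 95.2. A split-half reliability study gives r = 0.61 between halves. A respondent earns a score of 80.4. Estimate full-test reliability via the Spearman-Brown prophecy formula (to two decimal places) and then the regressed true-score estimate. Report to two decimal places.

83.95

Spearman-Brown: ρ = 2r/(1 + r) = 2(0.61)/(1 + 0.61) = 1.220/1.61 = 0.7578 → 0.76
Regress the observed score toward the mean by the unreliability: T̂ = 0.76·80.4 + 0.24·95.2 = 61.104 + 22.848 = 83.952.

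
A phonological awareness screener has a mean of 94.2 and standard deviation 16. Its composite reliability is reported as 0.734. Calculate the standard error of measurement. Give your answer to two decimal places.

8.25

SEM = SD · √(1 − ρ) = 16 × √0.266 = 16 × 0.5158 = 8.252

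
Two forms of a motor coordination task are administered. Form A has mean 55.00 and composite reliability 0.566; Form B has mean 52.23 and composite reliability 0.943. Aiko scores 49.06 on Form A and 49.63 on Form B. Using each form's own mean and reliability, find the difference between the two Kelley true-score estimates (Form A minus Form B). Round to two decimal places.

1.86

T̂_A = 0.566(49.06) + 0.434(55.00) = 51.6380
T̂_B = 0.943(49.63) + 0.057(52.23) = 49.7782
T̂_A − T̂_B = 1.8598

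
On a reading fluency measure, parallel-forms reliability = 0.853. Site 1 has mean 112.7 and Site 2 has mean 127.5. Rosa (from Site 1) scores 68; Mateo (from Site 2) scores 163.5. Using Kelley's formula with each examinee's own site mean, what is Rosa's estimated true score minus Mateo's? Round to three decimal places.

T̂_Rosa = 0.853(68) + 0.147(112.7) = 74.57090
T̂_Mateo = 0.853(163.5) + 0.147(127.5) = 158.20800
Difference = 74.57090 − 158.20800 = -83.63710

-83.637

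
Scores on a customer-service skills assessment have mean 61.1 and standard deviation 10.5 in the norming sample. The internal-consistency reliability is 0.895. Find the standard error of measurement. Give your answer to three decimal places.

SEM = SD · √(1 − ρ) = 10.5 × √0.105 = 10.5 × 0.3240 = 3.4024

3.402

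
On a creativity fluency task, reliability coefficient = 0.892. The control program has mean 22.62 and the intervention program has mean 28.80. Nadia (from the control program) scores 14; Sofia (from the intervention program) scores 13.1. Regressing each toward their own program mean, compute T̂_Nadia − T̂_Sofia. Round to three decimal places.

T̂_Nadia = 0.892(14) + 0.108(22.62) = 14.93096
T̂_Sofia = 0.892(13.1) + 0.108(28.80) = 14.79560
Difference = 14.93096 − 14.79560 = 0.13536

0.135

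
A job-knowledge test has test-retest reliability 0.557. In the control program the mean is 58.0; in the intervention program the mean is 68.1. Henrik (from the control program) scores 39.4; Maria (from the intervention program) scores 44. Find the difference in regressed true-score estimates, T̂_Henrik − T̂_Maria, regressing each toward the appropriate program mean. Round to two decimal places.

-7.04

T̂_Henrik = 0.557(39.4) + 0.443(58.0) = 47.6398
T̂_Maria = 0.557(44) + 0.443(68.1) = 54.6763
Difference = 47.6398 − 54.6763 = -7.0365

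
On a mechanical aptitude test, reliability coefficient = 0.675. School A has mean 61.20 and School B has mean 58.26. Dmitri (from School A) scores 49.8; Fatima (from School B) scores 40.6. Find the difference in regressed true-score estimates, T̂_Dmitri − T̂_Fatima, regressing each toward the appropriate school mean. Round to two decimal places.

T̂_Dmitri = 0.675(49.8) + 0.325(61.20) = 53.5050
T̂_Fatima = 0.675(40.6) + 0.325(58.26) = 46.3395
Difference = 53.5050 − 46.3395 = 7.1655

7.17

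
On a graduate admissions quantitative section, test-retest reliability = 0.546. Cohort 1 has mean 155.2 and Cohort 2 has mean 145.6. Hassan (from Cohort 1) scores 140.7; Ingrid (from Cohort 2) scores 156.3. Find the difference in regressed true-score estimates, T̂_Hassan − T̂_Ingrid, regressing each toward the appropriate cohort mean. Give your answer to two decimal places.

-4.16

T̂_Hassan = 0.546(140.7) + 0.454(155.2) = 147.2830
T̂_Ingrid = 0.546(156.3) + 0.454(145.6) = 151.4422
Difference = 147.2830 − 151.4422 = -4.1592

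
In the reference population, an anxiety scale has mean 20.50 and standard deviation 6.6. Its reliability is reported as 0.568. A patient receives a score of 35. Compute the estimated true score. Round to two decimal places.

T̂ = 0.568(35) + 0.432(20.50) = 19.880 + 8.85600 = 28.736 → 28.74

28.74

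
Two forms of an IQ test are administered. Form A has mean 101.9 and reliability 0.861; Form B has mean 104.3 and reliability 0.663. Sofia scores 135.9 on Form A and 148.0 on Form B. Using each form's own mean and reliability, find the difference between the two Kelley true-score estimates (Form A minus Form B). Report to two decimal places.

-2.10

T̂_A = 0.861(135.9) + 0.139(101.9) = 131.1740
T̂_B = 0.663(148.0) + 0.337(104.3) = 133.2731
T̂_A − T̂_B = -2.0991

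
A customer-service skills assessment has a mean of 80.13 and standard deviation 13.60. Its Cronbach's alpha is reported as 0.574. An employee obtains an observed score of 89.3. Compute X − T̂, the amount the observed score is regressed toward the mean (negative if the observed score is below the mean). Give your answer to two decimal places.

T̂ = 0.574(89.3) + 0.426(80.13) = 51.2582 + 34.13538 = 85.3936 → 85.394
X − T̂ = 89.3 − 85.394 = 3.906 → 3.91

3.91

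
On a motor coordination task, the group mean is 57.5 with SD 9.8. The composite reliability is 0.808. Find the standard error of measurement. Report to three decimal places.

4.294

SEM = SD · √(1 − ρ) = 9.8 × √0.192 = 9.8 × 0.4382 = 4.2941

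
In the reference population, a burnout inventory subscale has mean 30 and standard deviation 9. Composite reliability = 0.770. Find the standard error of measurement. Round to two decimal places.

4.32

SEM = SD · √(1 − ρ) = 9 × √0.230 = 9 × 0.4796 = 4.316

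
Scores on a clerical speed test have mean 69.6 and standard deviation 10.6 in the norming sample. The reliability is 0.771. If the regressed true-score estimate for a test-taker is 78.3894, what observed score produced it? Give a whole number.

T̂ = ρX + (1 − ρ)μ  ⇒  X = (T̂ − (1 − ρ)μ) / ρ
X = (78.3894 − 0.229 × 69.6) / 0.771 = (78.3894 − 15.9384) / 0.771 = 62.4510 / 0.771 = 81.00

81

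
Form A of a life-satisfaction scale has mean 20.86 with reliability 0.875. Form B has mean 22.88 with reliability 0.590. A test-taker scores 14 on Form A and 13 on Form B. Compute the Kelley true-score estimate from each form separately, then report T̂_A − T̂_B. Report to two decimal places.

-2.19

T̂_A = 0.875(14) + 0.125(20.86) = 14.8575
T̂_B = 0.590(13) + 0.410(22.88) = 17.0508
T̂_A − T̂_B = -2.1933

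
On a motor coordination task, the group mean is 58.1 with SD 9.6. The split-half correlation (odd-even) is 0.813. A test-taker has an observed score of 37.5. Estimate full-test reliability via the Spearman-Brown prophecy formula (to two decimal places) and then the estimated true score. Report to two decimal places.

39.56

Spearman-Brown: ρ = 2r/(1 + r) = 2(0.813)/(1 + 0.813) = 1.6260/1.813 = 0.8969 → 0.90
T̂ = ρX + (1 − ρ)μ
  = 0.90 × 37.5 + 0.10 × 58.1
  = 33.750 + 5.810
  = 39.560
  ≈ 39.56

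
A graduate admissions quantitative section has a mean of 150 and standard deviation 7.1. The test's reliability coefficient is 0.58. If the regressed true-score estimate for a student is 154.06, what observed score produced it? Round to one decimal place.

T̂ = ρX + (1 − ρ)μ  ⇒  X = (T̂ − (1 − ρ)μ) / ρ
X = (154.06 − 0.42 × 150) / 0.58 = (154.06 − 63.00) / 0.58 = 91.06 / 0.58 = 157.000

157.0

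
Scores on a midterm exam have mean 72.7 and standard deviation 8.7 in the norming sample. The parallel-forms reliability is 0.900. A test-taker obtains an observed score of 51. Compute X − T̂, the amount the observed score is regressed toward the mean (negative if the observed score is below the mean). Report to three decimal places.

T̂ = 0.900(51) + 0.100(72.7) = 45.900 + 7.2700 = 53.17000 → 53.1700
X − T̂ = 51 − 53.1700 = -2.1700 → -2.170

-2.170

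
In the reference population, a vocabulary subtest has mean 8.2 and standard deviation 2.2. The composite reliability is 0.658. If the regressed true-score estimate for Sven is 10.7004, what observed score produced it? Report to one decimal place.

T̂ = ρX + (1 − ρ)μ  ⇒  X = (T̂ − (1 − ρ)μ) / ρ
X = (10.7004 − 0.342 × 8.2) / 0.658 = (10.7004 − 2.8044) / 0.658 = 7.8960 / 0.658 = 12.000

12.0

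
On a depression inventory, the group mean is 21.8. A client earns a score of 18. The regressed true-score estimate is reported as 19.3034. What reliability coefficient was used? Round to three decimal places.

T̂ = ρX + (1 − ρ)μ  ⇒  T̂ − μ = ρ(X − μ)
ρ = (T̂ − μ)/(X − μ) = (19.3034 − 21.8) / (18 − 21.8) = -2.4966 / -3.8 = 0.65700

0.657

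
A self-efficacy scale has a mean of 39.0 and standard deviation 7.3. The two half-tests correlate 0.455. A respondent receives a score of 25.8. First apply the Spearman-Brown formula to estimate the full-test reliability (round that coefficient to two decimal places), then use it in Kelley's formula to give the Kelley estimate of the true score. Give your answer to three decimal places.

Spearman-Brown: ρ = 2r/(1 + r) = 2(0.455)/(1 + 0.455) = 0.9100/1.455 = 0.6254 → 0.63
T̂ = 0.63(25.8) + 0.37(39.0) = 16.254 + 14.430 = 30.6840 → 30.684

30.684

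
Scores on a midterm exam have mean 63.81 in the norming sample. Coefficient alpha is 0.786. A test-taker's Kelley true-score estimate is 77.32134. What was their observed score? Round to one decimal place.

T̂ = ρX + (1 − ρ)μ  ⇒  X = (T̂ − (1 − ρ)μ) / ρ
X = (77.32134 − 0.214 × 63.81) / 0.786 = (77.32134 − 13.65534) / 0.786 = 63.66600 / 0.786 = 81.000

81.0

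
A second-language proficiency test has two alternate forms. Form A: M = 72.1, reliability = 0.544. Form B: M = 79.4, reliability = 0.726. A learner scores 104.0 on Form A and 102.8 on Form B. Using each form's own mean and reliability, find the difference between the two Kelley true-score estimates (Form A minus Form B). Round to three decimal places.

T̂_A = 0.544(104.0) + 0.456(72.1) = 89.45360
T̂_B = 0.726(102.8) + 0.274(79.4) = 96.38840
T̂_A − T̂_B = -6.93480

-6.935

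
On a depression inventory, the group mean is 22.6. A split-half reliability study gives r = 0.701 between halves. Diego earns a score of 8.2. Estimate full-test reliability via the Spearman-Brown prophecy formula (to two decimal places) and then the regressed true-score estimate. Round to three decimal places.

10.792

Spearman-Brown: ρ = 2r/(1 + r) = 2(0.701)/(1 + 0.701) = 1.4020/1.701 = 0.8242 → 0.82
T̂ = ρX + (1 − ρ)μ
  = 0.82 × 8.2 + 0.18 × 22.6
  = 6.724 + 4.068
  = 10.7920
  ≈ 10.792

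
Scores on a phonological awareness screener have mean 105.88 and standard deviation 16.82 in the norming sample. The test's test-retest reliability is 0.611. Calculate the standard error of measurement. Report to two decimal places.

SEM = SD · √(1 − ρ) = 16.82 × √0.389 = 16.82 × 0.6237 = 10.491

10.49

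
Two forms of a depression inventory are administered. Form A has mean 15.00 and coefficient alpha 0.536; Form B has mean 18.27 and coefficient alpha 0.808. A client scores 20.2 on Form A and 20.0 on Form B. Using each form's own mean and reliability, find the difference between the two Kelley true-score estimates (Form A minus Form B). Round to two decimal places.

T̂_A = 0.536(20.2) + 0.464(15.00) = 17.7872
T̂_B = 0.808(20.0) + 0.192(18.27) = 19.6678
T̂_A − T̂_B = -1.8806

-1.88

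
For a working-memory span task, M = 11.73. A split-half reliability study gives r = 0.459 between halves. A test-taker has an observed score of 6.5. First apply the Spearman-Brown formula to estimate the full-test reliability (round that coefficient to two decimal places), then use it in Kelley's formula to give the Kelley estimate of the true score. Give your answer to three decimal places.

Spearman-Brown: ρ = 2r/(1 + r) = 2(0.459)/(1 + 0.459) = 0.9180/1.459 = 0.6292 → 0.63
T̂ = ρX + (1 − ρ)μ
  = 0.63 × 6.5 + 0.37 × 11.73
  = 4.095 + 4.3401
  = 8.4351
  ≈ 8.435

8.435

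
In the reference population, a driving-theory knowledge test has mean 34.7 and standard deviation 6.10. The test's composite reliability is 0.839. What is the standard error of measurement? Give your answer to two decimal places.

SEM = SD · √(1 − ρ) = 6.10 × √0.161 = 6.10 × 0.4012 = 2.448

2.45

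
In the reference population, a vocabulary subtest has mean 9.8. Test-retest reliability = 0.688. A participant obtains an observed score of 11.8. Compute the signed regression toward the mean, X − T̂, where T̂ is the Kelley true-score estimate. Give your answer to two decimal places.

T̂ = ρX + (1 − ρ)μ
  = 0.688 × 11.8 + 0.312 × 9.8
  = 8.1184 + 3.0576
  = 11.1760
  ≈ 11.176
X − T̂ = 11.8 − 11.176 = 0.624 → 0.62

0.62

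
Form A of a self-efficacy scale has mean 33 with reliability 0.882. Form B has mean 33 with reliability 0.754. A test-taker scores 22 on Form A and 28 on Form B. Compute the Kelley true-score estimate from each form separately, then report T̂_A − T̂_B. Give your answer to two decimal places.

-5.93

T̂_A = 0.882(22) + 0.118(33) = 23.2980
T̂_B = 0.754(28) + 0.246(33) = 29.2300
T̂_A − T̂_B = -5.9320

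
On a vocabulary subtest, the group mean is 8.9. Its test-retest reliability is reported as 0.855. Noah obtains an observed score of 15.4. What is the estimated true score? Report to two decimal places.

14.46

Kelley's formula gives T̂ = 0.855·15.4 + 0.145·8.9 = 13.1670 + 1.2905 = 14.457.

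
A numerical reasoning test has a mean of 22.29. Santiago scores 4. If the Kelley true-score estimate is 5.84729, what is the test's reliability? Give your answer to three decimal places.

T̂ = ρX + (1 − ρ)μ  ⇒  T̂ − μ = ρ(X − μ)
ρ = (T̂ − μ)/(X − μ) = (5.84729 − 22.29) / (4 − 22.29) = -16.44271 / -18.29 = 0.89900

0.899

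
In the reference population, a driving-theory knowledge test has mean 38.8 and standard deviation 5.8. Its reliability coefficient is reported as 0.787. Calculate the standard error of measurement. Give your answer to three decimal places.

SEM = SD · √(1 − ρ) = 5.8 × √0.213 = 5.8 × 0.4615 = 2.6768

2.677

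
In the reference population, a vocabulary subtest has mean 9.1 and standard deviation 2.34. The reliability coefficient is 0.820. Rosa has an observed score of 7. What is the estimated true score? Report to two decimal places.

7.38

T̂ = ρX + (1 − ρ)μ
  = 0.820 × 7 + 0.180 × 9.1
  = 5.740 + 1.6380
  = 7.378
  ≈ 7.38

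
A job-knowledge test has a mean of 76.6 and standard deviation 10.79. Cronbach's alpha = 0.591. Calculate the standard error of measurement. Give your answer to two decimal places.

6.90

SEM = SD · √(1 − ρ) = 10.79 × √0.409 = 10.79 × 0.6395 = 6.901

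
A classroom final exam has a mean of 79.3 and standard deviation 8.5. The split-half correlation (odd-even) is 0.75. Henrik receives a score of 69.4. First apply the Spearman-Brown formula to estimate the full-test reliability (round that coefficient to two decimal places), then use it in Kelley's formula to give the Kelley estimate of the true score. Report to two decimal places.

70.79

Spearman-Brown: ρ = 2r/(1 + r) = 2(0.75)/(1 + 0.75) = 1.500/1.75 = 0.8571 → 0.86
T̂ = ρX + (1 − ρ)μ
  = 0.86 × 69.4 + 0.14 × 79.3
  = 59.684 + 11.102
  = 70.786
  ≈ 70.79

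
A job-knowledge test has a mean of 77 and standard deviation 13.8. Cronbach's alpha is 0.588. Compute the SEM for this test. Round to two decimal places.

SEM = SD · √(1 − ρ) = 13.8 × √0.412 = 13.8 × 0.6419 = 8.858

8.86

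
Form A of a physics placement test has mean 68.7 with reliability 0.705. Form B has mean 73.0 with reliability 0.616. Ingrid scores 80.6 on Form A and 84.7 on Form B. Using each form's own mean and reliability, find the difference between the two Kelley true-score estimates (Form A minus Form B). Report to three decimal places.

-3.118

T̂_A = 0.705(80.6) + 0.295(68.7) = 77.08950
T̂_B = 0.616(84.7) + 0.384(73.0) = 80.20720
T̂_A − T̂_B = -3.11770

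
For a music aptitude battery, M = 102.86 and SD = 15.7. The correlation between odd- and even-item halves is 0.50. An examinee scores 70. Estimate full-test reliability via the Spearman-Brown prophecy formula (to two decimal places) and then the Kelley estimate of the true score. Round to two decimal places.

Spearman-Brown: ρ = 2r/(1 + r) = 2(0.50)/(1 + 0.50) = 1.000/1.50 = 0.6667 → 0.67
T̂ = ρX + (1 − ρ)μ
  = 0.67 × 70 + 0.33 × 102.86
  = 46.90 + 33.9438
  = 80.844
  ≈ 80.84

80.84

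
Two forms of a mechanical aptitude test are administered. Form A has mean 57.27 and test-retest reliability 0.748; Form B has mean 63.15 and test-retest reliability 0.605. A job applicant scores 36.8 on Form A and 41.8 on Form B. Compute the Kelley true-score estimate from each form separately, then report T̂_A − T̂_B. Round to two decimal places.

-8.27

T̂_A = 0.748(36.8) + 0.252(57.27) = 41.9584
T̂_B = 0.605(41.8) + 0.395(63.15) = 50.2332
T̂_A − T̂_B = -8.2748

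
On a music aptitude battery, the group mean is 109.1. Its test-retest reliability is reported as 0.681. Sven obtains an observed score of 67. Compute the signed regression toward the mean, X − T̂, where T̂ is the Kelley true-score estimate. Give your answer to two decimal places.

-13.43

Kelley's formula gives T̂ = 0.681·67 + 0.319·109.1 = 45.627 + 34.8029 = 80.4299.
X − T̂ = 67 − 80.430 = -13.430 → -13.43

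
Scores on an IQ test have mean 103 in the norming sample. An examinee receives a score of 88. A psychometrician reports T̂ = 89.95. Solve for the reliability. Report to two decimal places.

0.87

T̂ = ρX + (1 − ρ)μ  ⇒  T̂ − μ = ρ(X − μ)
ρ = (T̂ − μ)/(X − μ) = (89.95 − 103) / (88 − 103) = -13.05 / -15.0 = 0.8700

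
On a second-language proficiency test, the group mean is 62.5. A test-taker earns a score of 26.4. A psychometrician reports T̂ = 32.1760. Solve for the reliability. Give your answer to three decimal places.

0.840

T̂ = ρX + (1 − ρ)μ  ⇒  T̂ − μ = ρ(X − μ)
ρ = (T̂ − μ)/(X − μ) = (32.1760 − 62.5) / (26.4 − 62.5) = -30.3240 / -36.1 = 0.84000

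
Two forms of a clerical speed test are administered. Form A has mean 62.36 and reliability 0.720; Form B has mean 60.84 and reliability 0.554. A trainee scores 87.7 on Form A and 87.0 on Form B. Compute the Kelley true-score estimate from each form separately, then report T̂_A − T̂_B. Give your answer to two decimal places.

T̂_A = 0.720(87.7) + 0.280(62.36) = 80.6048
T̂_B = 0.554(87.0) + 0.446(60.84) = 75.3326
T̂_A − T̂_B = 5.2722

5.27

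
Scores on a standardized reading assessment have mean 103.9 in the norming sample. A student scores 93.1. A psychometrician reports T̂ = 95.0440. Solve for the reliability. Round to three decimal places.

0.820

T̂ = ρX + (1 − ρ)μ  ⇒  T̂ − μ = ρ(X − μ)
ρ = (T̂ − μ)/(X − μ) = (95.0440 − 103.9) / (93.1 − 103.9) = -8.8560 / -10.8 = 0.82000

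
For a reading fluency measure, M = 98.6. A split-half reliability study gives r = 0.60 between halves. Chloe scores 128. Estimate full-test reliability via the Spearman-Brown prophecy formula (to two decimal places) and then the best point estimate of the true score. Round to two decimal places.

Spearman-Brown: ρ = 2r/(1 + r) = 2(0.60)/(1 + 0.60) = 1.200/1.60 = 0.7500 → 0.75
T̂ = 0.75(128) + 0.25(98.6) = 96.00 + 24.650 = 120.650 → 120.65

120.65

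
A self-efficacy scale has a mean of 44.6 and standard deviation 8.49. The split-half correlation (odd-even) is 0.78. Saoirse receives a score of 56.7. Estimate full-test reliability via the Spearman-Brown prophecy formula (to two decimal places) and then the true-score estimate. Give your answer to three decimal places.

Spearman-Brown: ρ = 2r/(1 + r) = 2(0.78)/(1 + 0.78) = 1.560/1.78 = 0.8764 → 0.88
Regress the observed score toward the mean by the unreliability: T̂ = 0.88·56.7 + 0.12·44.6 = 49.896 + 5.352 = 55.2480.

55.248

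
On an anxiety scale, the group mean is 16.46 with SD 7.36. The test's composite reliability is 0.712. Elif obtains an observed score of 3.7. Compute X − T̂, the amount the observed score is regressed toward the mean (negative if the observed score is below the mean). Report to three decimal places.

T̂ = 0.712(3.7) + 0.288(16.46) = 2.6344 + 4.74048 = 7.37488 → 7.3749
X − T̂ = 3.7 − 7.3749 = -3.6749 → -3.675

-3.675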